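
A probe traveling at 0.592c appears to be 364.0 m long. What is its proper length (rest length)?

Contracted length L = 364.0 m
γ = 1/√(1 - 0.592²) = 1.24079
L₀ = γL = 1.24079 × 364.0 = 451.6 m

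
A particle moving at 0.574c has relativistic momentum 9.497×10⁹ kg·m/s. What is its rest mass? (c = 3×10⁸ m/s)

γ = 1/√(1 - 0.574²) = 1.2212
v = 0.574 × 3×10⁸ = 1.722×10⁸ m/s
m = p/(γv) = 9.497×10⁹/(1.2212 × 1.722×10⁸) = 45.16 kg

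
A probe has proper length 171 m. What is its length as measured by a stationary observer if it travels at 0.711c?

Proper length L₀ = 171 m
γ = 1/√(1 - 0.711²) = 1.4221
L = L₀/γ = 171/1.4221 = 120.2 m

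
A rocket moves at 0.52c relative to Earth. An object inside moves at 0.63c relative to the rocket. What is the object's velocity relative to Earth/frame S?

u = (u' + v)/(1 + u'v/c²)
Numerator: 0.63 + 0.52 = 1.15
Denominator: 1 + 0.3276 = 1.3276
u = 1.15/1.3276 = 0.8662c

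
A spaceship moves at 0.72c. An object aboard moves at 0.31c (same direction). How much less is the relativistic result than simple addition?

Classical: u' + v = 0.31 + 0.72 = 1.03c
Relativistic: u = (0.31 + 0.72)/(1 + 0.2232) = 1.03/1.2232 = 0.8421c
Difference: 1.03 - 0.8421 = 0.1879c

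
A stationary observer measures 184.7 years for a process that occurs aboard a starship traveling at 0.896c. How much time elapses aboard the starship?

Dilated time Δt = 184.7 years
γ = 1/√(1 - 0.896²) = 2.252
Δt₀ = Δt/γ = 184.7/2.252 = 82.02 years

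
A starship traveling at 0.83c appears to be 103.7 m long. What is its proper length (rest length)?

Contracted length L = 103.7 m
γ = 1/√(1 - 0.83²) = 1.793
L₀ = γL = 1.793 × 103.7 = 185.9 m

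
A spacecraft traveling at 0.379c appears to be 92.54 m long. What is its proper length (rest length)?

Contracted length L = 92.54 m
γ = 1/√(1 - 0.379²) = 1.081
L₀ = γL = 1.081 × 92.54 = 100.0 m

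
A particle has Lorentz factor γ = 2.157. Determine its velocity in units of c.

From γ = 1/√(1 - v²/c²):
1/γ² = 1/2.157² = 0.21493
v²/c² = 1 - 0.21493 = 0.78507
v/c = √(0.78507) = 0.8860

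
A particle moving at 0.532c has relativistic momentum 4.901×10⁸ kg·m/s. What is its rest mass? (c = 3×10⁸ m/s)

γ = 1/√(1 - 0.532²) = 1.181
v = 0.532 × 3×10⁸ = 1.596×10⁸ m/s
m = p/(γv) = 4.901×10⁸/(1.181 × 1.596×10⁸) = 2.600 kg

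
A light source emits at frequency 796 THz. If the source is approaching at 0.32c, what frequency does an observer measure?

β = v/c = 0.32
(1+β)/(1-β) = 1.32/0.68 = 1.941
Doppler factor = √(1.941) = 1.393
f_obs = 796 × 1.393 = 1109 THz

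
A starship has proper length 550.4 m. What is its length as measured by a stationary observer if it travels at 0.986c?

Proper length L₀ = 550.4 m
γ = 1/√(1 - 0.986²) = 5.997
L = L₀/γ = 550.4/5.997 = 91.78 m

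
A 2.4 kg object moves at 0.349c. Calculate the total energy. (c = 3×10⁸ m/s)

γ = 1/√(1 - 0.349²) = 1.067
mc² = 2.4 × (3×10⁸)² = 2.160×10¹⁷ J
E = γmc² = 1.067 × 2.160×10¹⁷ = 2.305×10¹⁷ J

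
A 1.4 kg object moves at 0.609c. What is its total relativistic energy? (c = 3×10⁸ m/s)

γ = 1/√(1 - 0.609²) = 1.261
mc² = 1.4 × (3×10⁸)² = 1.260×10¹⁷ J
E = γmc² = 1.261 × 1.260×10¹⁷ = 1.589×10¹⁷ J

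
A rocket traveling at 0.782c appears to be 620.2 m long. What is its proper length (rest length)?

Contracted length L = 620.2 m
γ = 1/√(1 - 0.782²) = 1.60442
L₀ = γL = 1.60442 × 620.2 = 995.1 m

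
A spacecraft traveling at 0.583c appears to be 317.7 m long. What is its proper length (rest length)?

Contracted length L = 317.7 m
γ = 1/√(1 - 0.583²) = 1.2308
L₀ = γL = 1.2308 × 317.7 = 391.0 m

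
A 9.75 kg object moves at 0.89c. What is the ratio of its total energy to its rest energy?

E = γmc², E₀ = mc²
E/E₀ = γ = 1/√(1 - 0.89²) = 2.193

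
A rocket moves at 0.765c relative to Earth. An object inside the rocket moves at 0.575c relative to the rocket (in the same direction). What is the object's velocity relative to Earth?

u = (u' + v)/(1 + u'v/c²)
Numerator: 0.575 + 0.765 = 1.34
Denominator: 1 + 0.439875 = 1.439875
u = 1.34/1.439875 = 0.9306c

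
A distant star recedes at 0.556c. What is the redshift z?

β = 0.556
(1+β)/(1-β) = 1.556/0.444 = 3.505
√(3.505) = 1.872
z = 1.872 - 1 = 0.8720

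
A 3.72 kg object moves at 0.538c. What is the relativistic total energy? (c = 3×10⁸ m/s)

γ = 1/√(1 - 0.538²) = 1.1863
mc² = 3.72 × (3×10⁸)² = 3.348×10¹⁷ J
E = γmc² = 1.1863 × 3.348×10¹⁷ = 3.972×10¹⁷ J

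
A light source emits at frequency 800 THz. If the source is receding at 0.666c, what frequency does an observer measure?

β = v/c = 0.666
(1-β)/(1+β) = 0.334/1.666 = 0.2005
Doppler factor = √(0.2005) = 0.4478
f_obs = 800 × 0.4478 = 358.2 THz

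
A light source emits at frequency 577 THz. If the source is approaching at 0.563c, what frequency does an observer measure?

β = v/c = 0.563
(1+β)/(1-β) = 1.563/0.437 = 3.577
Doppler factor = √(3.577) = 1.891
f_obs = 577 × 1.891 = 1091 THz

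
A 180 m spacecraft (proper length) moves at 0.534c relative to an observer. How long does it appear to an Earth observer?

Proper length L₀ = 180 m
γ = 1/√(1 - 0.534²) = 1.183
L = L₀/γ = 180/1.183 = 152.2 m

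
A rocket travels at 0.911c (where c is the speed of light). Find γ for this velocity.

v/c = 0.911, so (v/c)² = 0.829921
1 - (v/c)² = 0.170079
γ = 1/√(0.170079) = 2.425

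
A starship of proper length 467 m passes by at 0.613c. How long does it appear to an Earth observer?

Proper length L₀ = 467 m
γ = 1/√(1 - 0.613²) = 1.2657
L = L₀/γ = 467/1.2657 = 369.0 m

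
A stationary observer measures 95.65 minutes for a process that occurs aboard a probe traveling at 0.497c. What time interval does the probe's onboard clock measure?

Dilated time Δt = 95.65 minutes
γ = 1/√(1 - 0.497²) = 1.1524
Δt₀ = Δt/γ = 95.65/1.1524 = 83.00 minutes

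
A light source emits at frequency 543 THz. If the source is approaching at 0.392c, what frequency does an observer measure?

β = v/c = 0.392
(1+β)/(1-β) = 1.392/0.608 = 2.289
Doppler factor = √(2.289) = 1.513
f_obs = 543 × 1.513 = 821.6 THz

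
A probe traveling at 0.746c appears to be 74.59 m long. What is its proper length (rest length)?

Contracted length L = 74.59 m
γ = 1/√(1 - 0.746²) = 1.502
L₀ = γL = 1.502 × 74.59 = 112.0 m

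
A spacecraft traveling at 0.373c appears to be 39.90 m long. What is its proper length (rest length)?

Contracted length L = 39.90 m
γ = 1/√(1 - 0.373²) = 1.0778
L₀ = γL = 1.0778 × 39.90 = 43.00 m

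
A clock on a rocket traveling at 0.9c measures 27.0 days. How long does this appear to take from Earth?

Proper time Δt₀ = 27.0 days
γ = 1/√(1 - 0.9²) = 2.294
Δt = γΔt₀ = 2.294 × 27.0 = 61.94 days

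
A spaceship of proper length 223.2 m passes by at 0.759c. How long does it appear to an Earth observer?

Proper length L₀ = 223.2 m
γ = 1/√(1 - 0.759²) = 1.536
L = L₀/γ = 223.2/1.536 = 145.3 m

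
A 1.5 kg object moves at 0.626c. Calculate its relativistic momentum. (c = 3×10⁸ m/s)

γ = 1/√(1 - 0.626²) = 1.2823
v = 0.626 × 3×10⁸ = 1.878×10⁸ m/s
p = γmv = 1.2823 × 1.5 × 1.878×10⁸ = 3.612×10⁸ kg·m/s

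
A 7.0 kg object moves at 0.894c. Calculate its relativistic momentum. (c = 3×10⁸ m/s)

γ = 1/√(1 - 0.894²) = 2.232
v = 0.894 × 3×10⁸ = 2.682×10⁸ m/s
p = γmv = 2.232 × 7.0 × 2.682×10⁸ = 4.190×10⁹ kg·m/s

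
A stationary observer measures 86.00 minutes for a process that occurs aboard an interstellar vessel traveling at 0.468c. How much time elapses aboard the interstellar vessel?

Dilated time Δt = 86.00 minutes
γ = 1/√(1 - 0.468²) = 1.1316
Δt₀ = Δt/γ = 86.00/1.1316 = 76.00 minutes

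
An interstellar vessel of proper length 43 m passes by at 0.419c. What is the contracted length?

Proper length L₀ = 43 m
γ = 1/√(1 - 0.419²) = 1.1013
L = L₀/γ = 43/1.1013 = 39.04 m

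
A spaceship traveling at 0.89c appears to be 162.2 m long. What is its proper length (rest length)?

Contracted length L = 162.2 m
γ = 1/√(1 - 0.89²) = 2.193
L₀ = γL = 2.193 × 162.2 = 355.7 m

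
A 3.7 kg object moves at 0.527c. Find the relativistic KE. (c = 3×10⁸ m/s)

γ = 1/√(1 - 0.527²) = 1.17666
γ - 1 = 0.17666
KE = (γ-1)mc² = 0.17666 × 3.7 × (3×10⁸)² = 5.883×10¹⁶ J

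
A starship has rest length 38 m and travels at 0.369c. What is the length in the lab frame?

Proper length L₀ = 38 m
γ = 1/√(1 - 0.369²) = 1.076
L = L₀/γ = 38/1.076 = 35.32 m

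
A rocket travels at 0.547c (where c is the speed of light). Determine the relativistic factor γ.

v/c = 0.547, so (v/c)² = 0.299209
1 - (v/c)² = 0.700791
γ = 1/√(0.700791) = 1.195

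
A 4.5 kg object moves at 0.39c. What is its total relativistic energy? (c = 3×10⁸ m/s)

γ = 1/√(1 - 0.39²) = 1.086
mc² = 4.5 × (3×10⁸)² = 4.050×10¹⁷ J
E = γmc² = 1.086 × 4.050×10¹⁷ = 4.398×10¹⁷ J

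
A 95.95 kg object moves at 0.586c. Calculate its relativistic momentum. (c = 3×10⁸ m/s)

γ = 1/√(1 - 0.586²) = 1.234
v = 0.586 × 3×10⁸ = 1.758×10⁸ m/s
p = γmv = 1.234 × 95.95 × 1.758×10⁸ = 2.082×10¹⁰ kg·m/s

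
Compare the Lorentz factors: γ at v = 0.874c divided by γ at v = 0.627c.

γ₁ = 1/√(1 - 0.874²) = 2.058
γ₂ = 1/√(1 - 0.627²) = 1.284
γ₁/γ₂ = 2.058/1.284 = 1.603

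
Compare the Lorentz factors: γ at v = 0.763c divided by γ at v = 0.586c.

γ₁ = 1/√(1 - 0.763²) = 1.547
γ₂ = 1/√(1 - 0.586²) = 1.234
γ₁/γ₂ = 1.547/1.234 = 1.254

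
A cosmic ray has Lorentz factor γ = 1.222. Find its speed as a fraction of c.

From γ = 1/√(1 - v²/c²):
1/γ² = 1/1.222² = 0.6697
v²/c² = 1 - 0.6697 = 0.3303
v/c = √(0.3303) = 0.5747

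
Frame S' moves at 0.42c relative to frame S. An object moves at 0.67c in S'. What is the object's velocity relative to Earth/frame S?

u = (u' + v)/(1 + u'v/c²)
Numerator: 0.67 + 0.42 = 1.09
Denominator: 1 + 0.2814 = 1.2814
u = 1.09/1.2814 = 0.8506c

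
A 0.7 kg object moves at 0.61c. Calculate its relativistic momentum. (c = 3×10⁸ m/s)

γ = 1/√(1 - 0.61²) = 1.262
v = 0.61 × 3×10⁸ = 1.830×10⁸ m/s
p = γmv = 1.262 × 0.7 × 1.830×10⁸ = 1.617×10⁸ kg·m/s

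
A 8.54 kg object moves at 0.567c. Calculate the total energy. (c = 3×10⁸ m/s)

γ = 1/√(1 - 0.567²) = 1.214
mc² = 8.54 × (3×10⁸)² = 7.686×10¹⁷ J
E = γmc² = 1.214 × 7.686×10¹⁷ = 9.331×10¹⁷ J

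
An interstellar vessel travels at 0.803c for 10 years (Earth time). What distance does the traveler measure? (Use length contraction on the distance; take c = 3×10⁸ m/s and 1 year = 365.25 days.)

Earth distance: d = v × t = 0.803c × 10 yr = 7.6022×10¹⁶ m
γ = 1.6779
d' = d/γ = 7.6022×10¹⁶/1.6779 = 4.531×10¹⁶ m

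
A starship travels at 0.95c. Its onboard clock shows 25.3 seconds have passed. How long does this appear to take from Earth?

Proper time Δt₀ = 25.3 seconds
γ = 1/√(1 - 0.95²) = 3.20256
Δt = γΔt₀ = 3.20256 × 25.3 = 81.02 seconds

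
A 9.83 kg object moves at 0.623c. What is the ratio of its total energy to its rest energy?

E = γmc², E₀ = mc²
E/E₀ = γ = 1/√(1 - 0.623²) = 1.278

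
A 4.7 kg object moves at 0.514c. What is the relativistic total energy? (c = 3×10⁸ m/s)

γ = 1/√(1 - 0.514²) = 1.1658
mc² = 4.7 × (3×10⁸)² = 4.230×10¹⁷ J
E = γmc² = 1.1658 × 4.230×10¹⁷ = 4.931×10¹⁷ J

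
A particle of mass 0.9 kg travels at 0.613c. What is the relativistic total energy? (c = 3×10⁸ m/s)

γ = 1/√(1 - 0.613²) = 1.266
mc² = 0.9 × (3×10⁸)² = 8.100×10¹⁶ J
E = γmc² = 1.266 × 8.100×10¹⁶ = 1.025×10¹⁷ J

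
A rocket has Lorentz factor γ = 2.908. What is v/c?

From γ = 1/√(1 - v²/c²):
1/γ² = 1/2.908² = 0.1183
v²/c² = 1 - 0.1183 = 0.8817
v/c = √(0.8817) = 0.9390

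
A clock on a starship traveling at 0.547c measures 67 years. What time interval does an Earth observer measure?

Proper time Δt₀ = 67 years
γ = 1/√(1 - 0.547²) = 1.1946
Δt = γΔt₀ = 1.1946 × 67 = 80.04 years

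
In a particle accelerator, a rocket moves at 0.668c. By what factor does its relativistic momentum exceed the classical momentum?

p_rel = γmv, p_class = mv
Ratio = γ = 1/√(1 - 0.668²)
= 1/√(0.553776) = 1.344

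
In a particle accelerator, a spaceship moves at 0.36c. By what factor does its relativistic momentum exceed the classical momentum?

p_rel = γmv, p_class = mv
Ratio = γ = 1/√(1 - 0.36²)
= 1/√(0.8704) = 1.072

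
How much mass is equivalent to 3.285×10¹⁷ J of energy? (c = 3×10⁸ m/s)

From E = mc², we get m = E/c²
c² = (3×10⁸)² = 9×10¹⁶ m²/s²
m = 3.285×10¹⁷ / 9×10¹⁶ = 3.650 kg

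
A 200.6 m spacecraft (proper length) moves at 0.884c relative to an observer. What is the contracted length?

Proper length L₀ = 200.6 m
γ = 1/√(1 - 0.884²) = 2.139
L = L₀/γ = 200.6/2.139 = 93.78 m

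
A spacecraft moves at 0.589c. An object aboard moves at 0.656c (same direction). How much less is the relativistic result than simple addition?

Classical: u' + v = 0.656 + 0.589 = 1.245c
Relativistic: u = (0.656 + 0.589)/(1 + 0.386384) = 1.245/1.386384 = 0.8980c
Difference: 1.245 - 0.8980 = 0.3470c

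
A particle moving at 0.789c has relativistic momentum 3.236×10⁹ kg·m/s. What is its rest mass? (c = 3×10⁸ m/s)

γ = 1/√(1 - 0.789²) = 1.6276
v = 0.789 × 3×10⁸ = 2.367×10⁸ m/s
m = p/(γv) = 3.236×10⁹/(1.6276 × 2.367×10⁸) = 8.400 kg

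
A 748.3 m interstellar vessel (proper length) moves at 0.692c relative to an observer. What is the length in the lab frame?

Proper length L₀ = 748.3 m
γ = 1/√(1 - 0.692²) = 1.3852
L = L₀/γ = 748.3/1.3852 = 540.2 m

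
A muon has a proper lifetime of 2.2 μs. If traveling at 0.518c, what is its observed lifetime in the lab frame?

Proper lifetime τ₀ = 2.2 μs
γ = 1/√(1 - 0.518²) = 1.169
τ = γτ₀ = 1.169 × 2.2 μs = 2.572 μs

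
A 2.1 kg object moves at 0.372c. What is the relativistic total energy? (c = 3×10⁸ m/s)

γ = 1/√(1 - 0.372²) = 1.077
mc² = 2.1 × (3×10⁸)² = 1.890×10¹⁷ J
E = γmc² = 1.077 × 1.890×10¹⁷ = 2.036×10¹⁷ J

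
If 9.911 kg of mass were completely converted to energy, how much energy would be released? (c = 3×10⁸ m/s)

Using E = mc²:
c² = (3×10⁸)² = 9×10¹⁶ m²/s²
E = 9.911 × 9×10¹⁶ = 8.920×10¹⁷ J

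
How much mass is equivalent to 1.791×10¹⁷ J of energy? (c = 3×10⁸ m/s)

From E = mc², we get m = E/c²
c² = (3×10⁸)² = 9×10¹⁶ m²/s²
m = 1.791×10¹⁷ / 9×10¹⁶ = 1.990 kg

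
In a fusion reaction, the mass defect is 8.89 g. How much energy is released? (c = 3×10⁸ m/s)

Convert mass defect: Δm = 8.89 g = 0.00889 kg
E = Δm·c² = 0.00889 × (3×10⁸)²
= 0.00889 × 9×10¹⁶ = 8.001×10¹⁴ J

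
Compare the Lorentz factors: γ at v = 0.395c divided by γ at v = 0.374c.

γ₁ = 1/√(1 - 0.395²) = 1.089
γ₂ = 1/√(1 - 0.374²) = 1.078
γ₁/γ₂ = 1.089/1.078 = 1.010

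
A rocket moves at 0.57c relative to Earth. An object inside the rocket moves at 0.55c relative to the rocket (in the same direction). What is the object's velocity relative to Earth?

u = (u' + v)/(1 + u'v/c²)
Numerator: 0.55 + 0.57 = 1.12
Denominator: 1 + 0.3135 = 1.3135
u = 1.12/1.3135 = 0.8527c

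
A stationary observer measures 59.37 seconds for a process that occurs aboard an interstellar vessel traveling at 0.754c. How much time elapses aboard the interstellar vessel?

Dilated time Δt = 59.37 seconds
γ = 1/√(1 - 0.754²) = 1.5224
Δt₀ = Δt/γ = 59.37/1.5224 = 39.00 seconds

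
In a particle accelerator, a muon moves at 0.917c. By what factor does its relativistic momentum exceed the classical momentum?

p_rel = γmv, p_class = mv
Ratio = γ = 1/√(1 - 0.917²)
= 1/√(0.159111) = 2.507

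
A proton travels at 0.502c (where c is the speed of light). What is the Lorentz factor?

v/c = 0.502, so (v/c)² = 0.252004
1 - (v/c)² = 0.747996
γ = 1/√(0.747996) = 1.156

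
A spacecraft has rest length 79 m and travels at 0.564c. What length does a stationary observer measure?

Proper length L₀ = 79 m
γ = 1/√(1 - 0.564²) = 1.211
L = L₀/γ = 79/1.211 = 65.24 m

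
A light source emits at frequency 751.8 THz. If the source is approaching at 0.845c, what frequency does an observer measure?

β = v/c = 0.845
(1+β)/(1-β) = 1.845/0.155 = 11.90
Doppler factor = √(11.90) = 3.450
f_obs = 751.8 × 3.450 = 2594 THz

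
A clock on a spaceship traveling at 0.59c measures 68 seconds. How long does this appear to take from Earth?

Proper time Δt₀ = 68 seconds
γ = 1/√(1 - 0.59²) = 1.2385
Δt = γΔt₀ = 1.2385 × 68 = 84.22 seconds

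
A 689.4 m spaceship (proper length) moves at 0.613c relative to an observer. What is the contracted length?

Proper length L₀ = 689.4 m
γ = 1/√(1 - 0.613²) = 1.2657
L = L₀/γ = 689.4/1.2657 = 544.7 m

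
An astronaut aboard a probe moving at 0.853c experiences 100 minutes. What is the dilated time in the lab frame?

Proper time Δt₀ = 100 minutes
γ = 1/√(1 - 0.853²) = 1.916
Δt = γΔt₀ = 1.916 × 100 = 191.6 minutes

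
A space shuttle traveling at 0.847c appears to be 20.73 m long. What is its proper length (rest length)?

Contracted length L = 20.73 m
γ = 1/√(1 - 0.847²) = 1.8811
L₀ = γL = 1.8811 × 20.73 = 39.00 m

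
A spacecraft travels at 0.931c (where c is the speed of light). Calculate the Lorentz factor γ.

v/c = 0.931, so (v/c)² = 0.866761
1 - (v/c)² = 0.133239
γ = 1/√(0.133239) = 2.740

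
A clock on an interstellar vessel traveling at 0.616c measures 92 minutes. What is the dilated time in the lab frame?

Proper time Δt₀ = 92 minutes
γ = 1/√(1 - 0.616²) = 1.2694
Δt = γΔt₀ = 1.2694 × 92 = 116.8 minutes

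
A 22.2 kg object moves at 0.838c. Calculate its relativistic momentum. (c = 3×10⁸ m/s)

γ = 1/√(1 - 0.838²) = 1.833
v = 0.838 × 3×10⁸ = 2.514×10⁸ m/s
p = γmv = 1.833 × 22.2 × 2.514×10⁸ = 1.023×10¹⁰ kg·m/s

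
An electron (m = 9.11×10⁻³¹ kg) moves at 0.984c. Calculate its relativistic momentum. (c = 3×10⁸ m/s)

γ = 1/√(1 - 0.984²) = 5.613
v = 0.984 × 3×10⁸ = 2.952×10⁸ m/s
p = γmv = 5.613 × 9.11×10⁻³¹ × 2.952×10⁸ = 1.509×10⁻²¹ kg·m/s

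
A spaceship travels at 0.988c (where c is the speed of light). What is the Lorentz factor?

v/c = 0.988, so (v/c)² = 0.976144
1 - (v/c)² = 0.023856
γ = 1/√(0.023856) = 6.474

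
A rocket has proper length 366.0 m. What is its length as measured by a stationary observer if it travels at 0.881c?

Proper length L₀ = 366.0 m
γ = 1/√(1 - 0.881²) = 2.1136
L = L₀/γ = 366.0/2.1136 = 173.2 m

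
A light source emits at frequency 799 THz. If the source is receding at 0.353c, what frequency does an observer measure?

β = v/c = 0.353
(1-β)/(1+β) = 0.647/1.353 = 0.4782
Doppler factor = √(0.4782) = 0.6915
f_obs = 799 × 0.6915 = 552.5 THz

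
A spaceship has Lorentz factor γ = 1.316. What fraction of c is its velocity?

From γ = 1/√(1 - v²/c²):
1/γ² = 1/1.316² = 0.5774
v²/c² = 1 - 0.5774 = 0.4226
v/c = √(0.4226) = 0.6501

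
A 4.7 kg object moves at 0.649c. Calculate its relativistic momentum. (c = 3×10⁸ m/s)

γ = 1/√(1 - 0.649²) = 1.3144
v = 0.649 × 3×10⁸ = 1.947×10⁸ m/s
p = γmv = 1.3144 × 4.7 × 1.947×10⁸ = 1.203×10⁹ kg·m/s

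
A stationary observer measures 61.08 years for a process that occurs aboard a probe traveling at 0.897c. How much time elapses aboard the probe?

Dilated time Δt = 61.08 years
γ = 1/√(1 - 0.897²) = 2.262
Δt₀ = Δt/γ = 61.08/2.262 = 27.00 years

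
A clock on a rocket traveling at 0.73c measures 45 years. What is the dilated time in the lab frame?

Proper time Δt₀ = 45 years
γ = 1/√(1 - 0.73²) = 1.463
Δt = γΔt₀ = 1.463 × 45 = 65.84 years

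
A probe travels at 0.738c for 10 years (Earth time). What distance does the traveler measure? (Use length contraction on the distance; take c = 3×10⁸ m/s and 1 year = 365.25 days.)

Earth distance: d = v × t = 0.738c × 10 yr = 6.987×10¹⁶ m
γ = 1.482
d' = d/γ = 6.987×10¹⁶/1.482 = 4.715×10¹⁶ m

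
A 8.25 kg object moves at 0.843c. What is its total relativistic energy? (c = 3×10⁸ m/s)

γ = 1/√(1 - 0.843²) = 1.859
mc² = 8.25 × (3×10⁸)² = 7.425×10¹⁷ J
E = γmc² = 1.859 × 7.425×10¹⁷ = 1.380×10¹⁸ J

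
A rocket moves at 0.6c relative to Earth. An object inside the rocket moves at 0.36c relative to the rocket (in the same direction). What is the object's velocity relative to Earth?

u = (u' + v)/(1 + u'v/c²)
Numerator: 0.36 + 0.6 = 0.96
Denominator: 1 + 0.216 = 1.216
u = 0.96/1.216 = 0.7895c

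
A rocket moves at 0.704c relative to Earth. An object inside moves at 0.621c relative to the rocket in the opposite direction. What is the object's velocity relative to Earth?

Object's velocity in rocket frame is u' = -0.621c
u = (u' + v)/(1 + u'v/c²) = (v - 0.621)/(1 - 0.621·v/c²)
Numerator: 0.704 - 0.621 = 0.083
Denominator: 1 - 0.437184 = 0.562816
u = 0.083/0.562816 = 0.1475c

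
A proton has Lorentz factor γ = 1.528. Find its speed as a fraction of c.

From γ = 1/√(1 - v²/c²):
1/γ² = 1/1.528² = 0.4283
v²/c² = 1 - 0.4283 = 0.5717
v/c = √(0.5717) = 0.7561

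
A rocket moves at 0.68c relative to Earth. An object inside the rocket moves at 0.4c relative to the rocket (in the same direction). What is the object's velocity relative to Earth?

u = (u' + v)/(1 + u'v/c²)
Numerator: 0.4 + 0.68 = 1.08
Denominator: 1 + 0.272 = 1.272
u = 1.08/1.272 = 0.8491c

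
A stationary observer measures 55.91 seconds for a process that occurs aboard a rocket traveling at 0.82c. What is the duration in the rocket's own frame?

Dilated time Δt = 55.91 seconds
γ = 1/√(1 - 0.82²) = 1.747
Δt₀ = Δt/γ = 55.91/1.747 = 32.00 seconds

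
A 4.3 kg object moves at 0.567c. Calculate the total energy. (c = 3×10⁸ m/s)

γ = 1/√(1 - 0.567²) = 1.214
mc² = 4.3 × (3×10⁸)² = 3.870×10¹⁷ J
E = γmc² = 1.214 × 3.870×10¹⁷ = 4.698×10¹⁷ J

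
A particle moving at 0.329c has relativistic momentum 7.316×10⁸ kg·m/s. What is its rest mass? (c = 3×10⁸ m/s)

γ = 1/√(1 - 0.329²) = 1.05895
v = 0.329 × 3×10⁸ = 9.870×10⁷ m/s
m = p/(γv) = 7.316×10⁸/(1.05895 × 9.870×10⁷) = 7.000 kg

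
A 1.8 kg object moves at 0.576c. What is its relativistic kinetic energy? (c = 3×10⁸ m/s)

γ = 1/√(1 - 0.576²) = 1.22332
γ - 1 = 0.22332
KE = (γ-1)mc² = 0.22332 × 1.8 × (3×10⁸)² = 3.618×10¹⁶ J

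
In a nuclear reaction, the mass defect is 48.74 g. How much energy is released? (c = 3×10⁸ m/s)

Convert mass defect: Δm = 48.74 g = 0.04874 kg
E = Δm·c² = 0.04874 × (3×10⁸)²
= 0.04874 × 9×10¹⁶ = 4.387×10¹⁵ J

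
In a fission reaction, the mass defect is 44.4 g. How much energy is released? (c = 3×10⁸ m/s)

Convert mass defect: Δm = 44.4 g = 0.0444 kg
E = Δm·c² = 0.0444 × (3×10⁸)²
= 0.0444 × 9×10¹⁶ = 3.996×10¹⁵ J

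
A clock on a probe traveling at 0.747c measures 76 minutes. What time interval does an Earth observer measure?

Proper time Δt₀ = 76 minutes
γ = 1/√(1 - 0.747²) = 1.504
Δt = γΔt₀ = 1.504 × 76 = 114.3 minutes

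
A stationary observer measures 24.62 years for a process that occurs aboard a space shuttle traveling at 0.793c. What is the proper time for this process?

Dilated time Δt = 24.62 years
γ = 1/√(1 - 0.793²) = 1.641
Δt₀ = Δt/γ = 24.62/1.641 = 15.00 years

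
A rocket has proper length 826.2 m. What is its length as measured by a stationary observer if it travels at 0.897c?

Proper length L₀ = 826.2 m
γ = 1/√(1 - 0.897²) = 2.2623
L = L₀/γ = 826.2/2.2623 = 365.2 m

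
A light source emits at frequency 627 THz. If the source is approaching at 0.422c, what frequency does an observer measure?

β = v/c = 0.422
(1+β)/(1-β) = 1.422/0.578 = 2.460208
Doppler factor = √(2.460208) = 1.568505
f_obs = 627 × 1.568505 = 983.5 THz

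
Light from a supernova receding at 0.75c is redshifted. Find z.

β = 0.75
(1+β)/(1-β) = 1.75/0.25 = 7.000
√(7.000) = 2.646
z = 2.646 - 1 = 1.646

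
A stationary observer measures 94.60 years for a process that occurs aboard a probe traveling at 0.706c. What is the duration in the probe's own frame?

Dilated time Δt = 94.60 years
γ = 1/√(1 - 0.706²) = 1.412
Δt₀ = Δt/γ = 94.60/1.412 = 67.00 years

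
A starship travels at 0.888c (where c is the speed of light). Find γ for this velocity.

v/c = 0.888, so (v/c)² = 0.788544
1 - (v/c)² = 0.211456
γ = 1/√(0.211456) = 2.175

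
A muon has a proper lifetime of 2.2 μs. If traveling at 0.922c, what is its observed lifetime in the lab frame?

Proper lifetime τ₀ = 2.2 μs
γ = 1/√(1 - 0.922²) = 2.5827
τ = γτ₀ = 2.5827 × 2.2 μs = 5.682 μs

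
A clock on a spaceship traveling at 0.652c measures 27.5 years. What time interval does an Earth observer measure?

Proper time Δt₀ = 27.5 years
γ = 1/√(1 - 0.652²) = 1.319
Δt = γΔt₀ = 1.319 × 27.5 = 36.27 years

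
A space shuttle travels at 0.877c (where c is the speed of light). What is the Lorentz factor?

v/c = 0.877, so (v/c)² = 0.769129
1 - (v/c)² = 0.230871
γ = 1/√(0.230871) = 2.081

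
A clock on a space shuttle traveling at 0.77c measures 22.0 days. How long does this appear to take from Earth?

Proper time Δt₀ = 22.0 days
γ = 1/√(1 - 0.77²) = 1.5673
Δt = γΔt₀ = 1.5673 × 22.0 = 34.48 days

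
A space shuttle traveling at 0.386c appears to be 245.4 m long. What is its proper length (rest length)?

Contracted length L = 245.4 m
γ = 1/√(1 - 0.386²) = 1.084
L₀ = γL = 1.084 × 245.4 = 266.0 m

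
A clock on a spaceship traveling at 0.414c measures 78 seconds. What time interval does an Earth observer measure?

Proper time Δt₀ = 78 seconds
γ = 1/√(1 - 0.414²) = 1.0986
Δt = γΔt₀ = 1.0986 × 78 = 85.69 seconds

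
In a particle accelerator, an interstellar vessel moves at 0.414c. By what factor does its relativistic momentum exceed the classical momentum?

p_rel = γmv, p_class = mv
Ratio = γ = 1/√(1 - 0.414²)
= 1/√(0.828604) = 1.099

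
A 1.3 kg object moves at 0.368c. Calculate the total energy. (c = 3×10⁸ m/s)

γ = 1/√(1 - 0.368²) = 1.075
mc² = 1.3 × (3×10⁸)² = 1.170×10¹⁷ J
E = γmc² = 1.075 × 1.170×10¹⁷ = 1.258×10¹⁷ J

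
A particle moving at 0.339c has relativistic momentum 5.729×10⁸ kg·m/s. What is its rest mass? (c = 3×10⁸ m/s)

γ = 1/√(1 - 0.339²) = 1.0629
v = 0.339 × 3×10⁸ = 1.017×10⁸ m/s
m = p/(γv) = 5.729×10⁸/(1.0629 × 1.017×10⁸) = 5.300 kg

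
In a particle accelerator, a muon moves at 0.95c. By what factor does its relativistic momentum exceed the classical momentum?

p_rel = γmv, p_class = mv
Ratio = γ = 1/√(1 - 0.95²)
= 1/√(0.0975) = 3.203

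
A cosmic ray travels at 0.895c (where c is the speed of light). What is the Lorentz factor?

v/c = 0.895, so (v/c)² = 0.801025
1 - (v/c)² = 0.198975
γ = 1/√(0.198975) = 2.242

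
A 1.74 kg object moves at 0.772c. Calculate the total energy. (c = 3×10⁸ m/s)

γ = 1/√(1 - 0.772²) = 1.5733
mc² = 1.74 × (3×10⁸)² = 1.566×10¹⁷ J
E = γmc² = 1.5733 × 1.566×10¹⁷ = 2.464×10¹⁷ J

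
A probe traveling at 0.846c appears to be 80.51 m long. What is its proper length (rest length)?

Contracted length L = 80.51 m
γ = 1/√(1 - 0.846²) = 1.876
L₀ = γL = 1.876 × 80.51 = 151.0 m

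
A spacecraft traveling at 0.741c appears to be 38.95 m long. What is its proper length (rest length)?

Contracted length L = 38.95 m
γ = 1/√(1 - 0.741²) = 1.489
L₀ = γL = 1.489 × 38.95 = 58.00 m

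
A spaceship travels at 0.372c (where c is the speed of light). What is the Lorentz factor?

v/c = 0.372, so (v/c)² = 0.138384
1 - (v/c)² = 0.861616
γ = 1/√(0.861616) = 1.077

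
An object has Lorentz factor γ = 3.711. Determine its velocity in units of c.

From γ = 1/√(1 - v²/c²):
1/γ² = 1/3.711² = 0.07261
v²/c² = 1 - 0.07261 = 0.9274
v/c = √(0.9274) = 0.9630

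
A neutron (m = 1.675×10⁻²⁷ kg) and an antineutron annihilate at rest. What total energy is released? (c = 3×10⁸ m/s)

Both particles have the same rest mass, so total mass = 2m
E = 2m·c² = 2 × 1.675×10⁻²⁷ × (3×10⁸)²
= 2 × 1.675×10⁻²⁷ × 9×10¹⁶
= 3.015×10⁻¹⁰ J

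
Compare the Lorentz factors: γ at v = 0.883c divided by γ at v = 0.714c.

γ₁ = 1/√(1 - 0.883²) = 2.131
γ₂ = 1/√(1 - 0.714²) = 1.428
γ₁/γ₂ = 2.131/1.428 = 1.492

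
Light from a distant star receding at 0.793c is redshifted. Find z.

β = 0.793
(1+β)/(1-β) = 1.793/0.207 = 8.662
√(8.662) = 2.943
z = 2.943 - 1 = 1.943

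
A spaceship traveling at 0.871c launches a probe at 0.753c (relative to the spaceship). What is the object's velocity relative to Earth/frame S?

u = (u' + v)/(1 + u'v/c²)
Numerator: 0.753 + 0.871 = 1.624
Denominator: 1 + 0.655863 = 1.655863
u = 1.624/1.655863 = 0.9808c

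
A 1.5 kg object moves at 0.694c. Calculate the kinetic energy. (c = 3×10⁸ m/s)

γ = 1/√(1 - 0.694²) = 1.38894
γ - 1 = 0.38894
KE = (γ-1)mc² = 0.38894 × 1.5 × (3×10⁸)² = 5.251×10¹⁶ J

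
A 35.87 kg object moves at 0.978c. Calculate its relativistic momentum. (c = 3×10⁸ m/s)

γ = 1/√(1 - 0.978²) = 4.794
v = 0.978 × 3×10⁸ = 2.934×10⁸ m/s
p = γmv = 4.794 × 35.87 × 2.934×10⁸ = 5.045×10¹⁰ kg·m/s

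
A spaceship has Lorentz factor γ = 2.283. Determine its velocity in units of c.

From γ = 1/√(1 - v²/c²):
1/γ² = 1/2.283² = 0.19186
v²/c² = 1 - 0.19186 = 0.80814
v/c = √(0.80814) = 0.8990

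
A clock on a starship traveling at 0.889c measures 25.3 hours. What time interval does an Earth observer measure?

Proper time Δt₀ = 25.3 hours
γ = 1/√(1 - 0.889²) = 2.1838
Δt = γΔt₀ = 2.1838 × 25.3 = 55.25 hours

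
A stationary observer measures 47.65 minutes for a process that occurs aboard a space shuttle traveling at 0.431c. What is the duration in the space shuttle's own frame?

Dilated time Δt = 47.65 minutes
γ = 1/√(1 - 0.431²) = 1.1082
Δt₀ = Δt/γ = 47.65/1.1082 = 43.00 minutes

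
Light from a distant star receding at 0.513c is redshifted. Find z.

β = 0.513
(1+β)/(1-β) = 1.513/0.487 = 3.1068
√(3.1068) = 1.7626
z = 1.7626 - 1 = 0.7626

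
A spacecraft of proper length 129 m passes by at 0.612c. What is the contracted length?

Proper length L₀ = 129 m
γ = 1/√(1 - 0.612²) = 1.2644
L = L₀/γ = 129/1.2644 = 102.0 m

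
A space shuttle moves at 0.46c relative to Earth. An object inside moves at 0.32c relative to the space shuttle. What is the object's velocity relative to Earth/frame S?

u = (u' + v)/(1 + u'v/c²)
Numerator: 0.32 + 0.46 = 0.78
Denominator: 1 + 0.1472 = 1.1472
u = 0.78/1.1472 = 0.6799c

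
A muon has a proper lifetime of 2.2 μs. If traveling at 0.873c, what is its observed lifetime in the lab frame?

Proper lifetime τ₀ = 2.2 μs
γ = 1/√(1 - 0.873²) = 2.0504
τ = γτ₀ = 2.0504 × 2.2 μs = 4.511 μs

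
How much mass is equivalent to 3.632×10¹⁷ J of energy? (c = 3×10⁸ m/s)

From E = mc², we get m = E/c²
c² = (3×10⁸)² = 9×10¹⁶ m²/s²
m = 3.632×10¹⁷ / 9×10¹⁶ = 4.036 kg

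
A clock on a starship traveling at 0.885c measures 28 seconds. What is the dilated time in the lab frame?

Proper time Δt₀ = 28 seconds
γ = 1/√(1 - 0.885²) = 2.148
Δt = γΔt₀ = 2.148 × 28 = 60.14 seconds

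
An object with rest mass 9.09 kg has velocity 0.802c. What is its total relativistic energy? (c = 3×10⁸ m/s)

γ = 1/√(1 - 0.802²) = 1.6741
mc² = 9.09 × (3×10⁸)² = 8.181×10¹⁷ J
E = γmc² = 1.6741 × 8.181×10¹⁷ = 1.370×10¹⁸ J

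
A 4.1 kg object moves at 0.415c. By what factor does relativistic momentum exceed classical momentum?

p_rel = γmv, p_class = mv
Ratio = γ = 1/√(1 - 0.415²) = 1.099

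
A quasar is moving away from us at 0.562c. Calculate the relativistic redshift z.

β = 0.562
(1+β)/(1-β) = 1.562/0.438 = 3.566
√(3.566) = 1.8884
z = 1.8884 - 1 = 0.8884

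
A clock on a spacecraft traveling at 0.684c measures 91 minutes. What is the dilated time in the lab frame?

Proper time Δt₀ = 91 minutes
γ = 1/√(1 - 0.684²) = 1.3708
Δt = γΔt₀ = 1.3708 × 91 = 124.7 minutes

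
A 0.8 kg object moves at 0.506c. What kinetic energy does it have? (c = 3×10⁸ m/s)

γ = 1/√(1 - 0.506²) = 1.1594
γ - 1 = 0.1594
KE = (γ-1)mc² = 0.1594 × 0.8 × (3×10⁸)² = 1.148×10¹⁶ J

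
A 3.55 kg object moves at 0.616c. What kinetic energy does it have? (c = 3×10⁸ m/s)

γ = 1/√(1 - 0.616²) = 1.26944
γ - 1 = 0.26944
KE = (γ-1)mc² = 0.26944 × 3.55 × (3×10⁸)² = 8.609×10¹⁶ J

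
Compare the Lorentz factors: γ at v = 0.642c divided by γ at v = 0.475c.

γ₁ = 1/√(1 - 0.642²) = 1.304
γ₂ = 1/√(1 - 0.475²) = 1.136
γ₁/γ₂ = 1.304/1.136 = 1.148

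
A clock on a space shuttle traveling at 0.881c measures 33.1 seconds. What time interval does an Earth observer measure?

Proper time Δt₀ = 33.1 seconds
γ = 1/√(1 - 0.881²) = 2.1136
Δt = γΔt₀ = 2.1136 × 33.1 = 69.96 seconds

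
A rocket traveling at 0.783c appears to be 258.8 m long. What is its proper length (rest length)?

Contracted length L = 258.8 m
γ = 1/√(1 - 0.783²) = 1.6077
L₀ = γL = 1.6077 × 258.8 = 416.1 m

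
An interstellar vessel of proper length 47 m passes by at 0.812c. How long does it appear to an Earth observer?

Proper length L₀ = 47 m
γ = 1/√(1 - 0.812²) = 1.7133
L = L₀/γ = 47/1.7133 = 27.43 m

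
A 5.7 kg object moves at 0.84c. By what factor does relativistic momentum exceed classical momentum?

p_rel = γmv, p_class = mv
Ratio = γ = 1/√(1 - 0.84²) = 1.843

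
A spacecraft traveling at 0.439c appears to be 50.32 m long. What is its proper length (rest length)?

Contracted length L = 50.32 m
γ = 1/√(1 - 0.439²) = 1.113
L₀ = γL = 1.113 × 50.32 = 56.01 m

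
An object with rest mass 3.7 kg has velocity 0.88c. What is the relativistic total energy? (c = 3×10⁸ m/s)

γ = 1/√(1 - 0.88²) = 2.1054
mc² = 3.7 × (3×10⁸)² = 3.330×10¹⁷ J
E = γmc² = 2.1054 × 3.330×10¹⁷ = 7.011×10¹⁷ J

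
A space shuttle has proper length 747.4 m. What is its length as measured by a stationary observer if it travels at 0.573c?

Proper length L₀ = 747.4 m
γ = 1/√(1 - 0.573²) = 1.2202
L = L₀/γ = 747.4/1.2202 = 612.5 m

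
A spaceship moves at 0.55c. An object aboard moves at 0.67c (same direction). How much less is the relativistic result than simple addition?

Classical: u' + v = 0.67 + 0.55 = 1.22c
Relativistic: u = (0.67 + 0.55)/(1 + 0.3685) = 1.22/1.3685 = 0.8915c
Difference: 1.22 - 0.8915 = 0.3285c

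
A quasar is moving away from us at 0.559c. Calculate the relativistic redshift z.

β = 0.559
(1+β)/(1-β) = 1.559/0.441 = 3.535
√(3.535) = 1.8802
z = 1.8802 - 1 = 0.8802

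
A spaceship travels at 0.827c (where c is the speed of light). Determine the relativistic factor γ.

v/c = 0.827, so (v/c)² = 0.683929
1 - (v/c)² = 0.316071
γ = 1/√(0.316071) = 1.779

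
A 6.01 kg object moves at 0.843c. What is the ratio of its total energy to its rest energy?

E = γmc², E₀ = mc²
E/E₀ = γ = 1/√(1 - 0.843²) = 1.859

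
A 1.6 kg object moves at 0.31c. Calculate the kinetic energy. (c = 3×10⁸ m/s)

γ = 1/√(1 - 0.31²) = 1.05182
γ - 1 = 0.05182
KE = (γ-1)mc² = 0.05182 × 1.6 × (3×10⁸)² = 7.462×10¹⁵ J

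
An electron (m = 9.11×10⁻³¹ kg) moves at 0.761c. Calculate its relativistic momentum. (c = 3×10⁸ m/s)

γ = 1/√(1 - 0.761²) = 1.5414
v = 0.761 × 3×10⁸ = 2.283×10⁸ m/s
p = γmv = 1.5414 × 9.11×10⁻³¹ × 2.283×10⁸ = 3.206×10⁻²² kg·m/s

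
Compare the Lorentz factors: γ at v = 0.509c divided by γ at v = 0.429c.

γ₁ = 1/√(1 - 0.509²) = 1.16176
γ₂ = 1/√(1 - 0.429²) = 1.10705
γ₁/γ₂ = 1.16176/1.10705 = 1.049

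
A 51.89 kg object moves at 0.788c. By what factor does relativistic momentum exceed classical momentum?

p_rel = γmv, p_class = mv
Ratio = γ = 1/√(1 - 0.788²) = 1.624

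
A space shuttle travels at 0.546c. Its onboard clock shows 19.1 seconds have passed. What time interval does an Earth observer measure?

Proper time Δt₀ = 19.1 seconds
γ = 1/√(1 - 0.546²) = 1.1936
Δt = γΔt₀ = 1.1936 × 19.1 = 22.80 seconds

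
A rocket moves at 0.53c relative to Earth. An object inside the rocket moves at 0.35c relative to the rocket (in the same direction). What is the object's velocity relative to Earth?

u = (u' + v)/(1 + u'v/c²)
Numerator: 0.35 + 0.53 = 0.88
Denominator: 1 + 0.1855 = 1.1855
u = 0.88/1.1855 = 0.7423c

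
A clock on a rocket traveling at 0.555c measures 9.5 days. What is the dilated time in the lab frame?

Proper time Δt₀ = 9.5 days
γ = 1/√(1 - 0.555²) = 1.202
Δt = γΔt₀ = 1.202 × 9.5 = 11.42 days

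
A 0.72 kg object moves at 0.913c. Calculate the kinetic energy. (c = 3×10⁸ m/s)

γ = 1/√(1 - 0.913²) = 2.4512
γ - 1 = 1.4512
KE = (γ-1)mc² = 1.4512 × 0.72 × (3×10⁸)² = 9.404×10¹⁶ J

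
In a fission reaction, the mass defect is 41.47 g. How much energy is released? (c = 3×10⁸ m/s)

Convert mass defect: Δm = 41.47 g = 0.04147 kg
E = Δm·c² = 0.04147 × (3×10⁸)²
= 0.04147 × 9×10¹⁶ = 3.732×10¹⁵ J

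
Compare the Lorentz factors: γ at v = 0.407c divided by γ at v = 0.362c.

γ₁ = 1/√(1 - 0.407²) = 1.095
γ₂ = 1/√(1 - 0.362²) = 1.073
γ₁/γ₂ = 1.095/1.073 = 1.021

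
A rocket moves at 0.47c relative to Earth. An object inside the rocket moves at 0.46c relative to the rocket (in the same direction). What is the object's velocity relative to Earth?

u = (u' + v)/(1 + u'v/c²)
Numerator: 0.46 + 0.47 = 0.93
Denominator: 1 + 0.2162 = 1.2162
u = 0.93/1.2162 = 0.7647c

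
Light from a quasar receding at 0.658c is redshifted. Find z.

β = 0.658
(1+β)/(1-β) = 1.658/0.342 = 4.848
√(4.848) = 2.202
z = 2.202 - 1 = 1.202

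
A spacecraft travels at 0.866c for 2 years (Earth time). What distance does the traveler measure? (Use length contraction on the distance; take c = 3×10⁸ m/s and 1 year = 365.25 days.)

Earth distance: d = v × t = 0.866c × 2 yr = 1.6397×10¹⁶ m
γ = 1.9998
d' = d/γ = 1.6397×10¹⁶/1.9998 = 8.199×10¹⁵ m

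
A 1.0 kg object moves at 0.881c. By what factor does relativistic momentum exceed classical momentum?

p_rel = γmv, p_class = mv
Ratio = γ = 1/√(1 - 0.881²) = 2.114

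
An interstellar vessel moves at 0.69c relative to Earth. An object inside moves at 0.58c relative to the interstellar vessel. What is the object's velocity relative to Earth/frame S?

u = (u' + v)/(1 + u'v/c²)
Numerator: 0.58 + 0.69 = 1.27
Denominator: 1 + 0.4002 = 1.4002
u = 1.27/1.4002 = 0.9070c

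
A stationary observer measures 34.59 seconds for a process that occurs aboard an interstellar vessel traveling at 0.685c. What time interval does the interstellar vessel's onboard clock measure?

Dilated time Δt = 34.59 seconds
γ = 1/√(1 - 0.685²) = 1.3726
Δt₀ = Δt/γ = 34.59/1.3726 = 25.20 seconds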